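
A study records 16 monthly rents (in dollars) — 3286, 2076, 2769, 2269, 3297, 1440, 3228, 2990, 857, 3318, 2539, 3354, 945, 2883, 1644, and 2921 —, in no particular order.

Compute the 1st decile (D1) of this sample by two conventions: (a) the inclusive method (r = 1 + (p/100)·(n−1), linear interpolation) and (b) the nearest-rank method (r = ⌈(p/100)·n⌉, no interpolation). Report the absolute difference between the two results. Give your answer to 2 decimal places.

Sorted: 857, 945, 1440, 1644, 2076, 2269, 2539, 2769, 2883, 2921, 2990, 3228, 3286, 3297, 3318, 3354.
n = 16.
(a) r = 2.5; between ranks 2 (945) and 3 (1440): 1192.5.
(b) the nearest-rank method: rank 2 → 945.
|1192.5 − 945| = 247.5.

247.50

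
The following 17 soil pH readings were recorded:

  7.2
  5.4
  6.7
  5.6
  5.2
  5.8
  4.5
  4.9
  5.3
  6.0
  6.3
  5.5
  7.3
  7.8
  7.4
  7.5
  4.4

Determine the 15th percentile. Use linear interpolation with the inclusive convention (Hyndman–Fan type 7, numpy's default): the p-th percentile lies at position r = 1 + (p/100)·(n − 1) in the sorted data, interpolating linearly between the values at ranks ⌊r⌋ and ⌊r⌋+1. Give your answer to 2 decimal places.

5.02

Sorted: 4.4, 4.5, 4.9, 5.2, 5.3, 5.4, 5.5, 5.6, 5.8, 6.0, 6.3, 6.7, 7.2, 7.3, 7.4, 7.5, 7.8.
n = 17.
r = 1 + (15/100)·(17 − 1) = 1 + 2.4 = 3.4.
Rank 3 is 4.9 and rank 4 is 5.2.
Interpolate: 4.9 + 0.4·(5.2 − 4.9) = 4.9 + 0.4·0.3 = 5.02.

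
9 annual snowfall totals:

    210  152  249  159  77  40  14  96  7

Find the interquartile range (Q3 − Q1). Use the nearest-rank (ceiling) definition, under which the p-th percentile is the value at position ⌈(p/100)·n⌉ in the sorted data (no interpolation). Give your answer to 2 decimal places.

119.00

Sorted: 7, 14, 40, 77, 96, 152, 159, 210, 249.
n = 9.
P25: rank ⌈25/100·9⌉ = 3 → 40.
P75: rank ⌈75/100·9⌉ = 7 → 159.
Difference: 159 − 40 = 119.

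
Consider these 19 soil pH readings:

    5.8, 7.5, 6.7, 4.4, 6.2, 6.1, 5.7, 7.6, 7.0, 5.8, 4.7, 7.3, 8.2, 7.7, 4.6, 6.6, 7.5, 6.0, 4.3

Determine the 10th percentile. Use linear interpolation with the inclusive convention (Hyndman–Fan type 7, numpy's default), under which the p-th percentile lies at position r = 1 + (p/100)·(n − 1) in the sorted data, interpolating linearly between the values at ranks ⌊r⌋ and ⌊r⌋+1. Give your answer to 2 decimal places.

4.56

Sorted: 4.3, 4.4, 4.6, 4.7, 5.7, 5.8, 5.8, 6.0, 6.1, 6.2, 6.6, 6.7, 7.0, 7.3, 7.5, 7.5, 7.6, 7.7, 8.2.
n = 19.
r = 1 + (10/100)·(19 − 1) = 1 + 1.8 = 2.8.
Rank 2 is 4.4 and rank 3 is 4.6.
Interpolate: 4.4 + 0.8·(4.6 − 4.4) = 4.4 + 0.8·0.2 = 4.56.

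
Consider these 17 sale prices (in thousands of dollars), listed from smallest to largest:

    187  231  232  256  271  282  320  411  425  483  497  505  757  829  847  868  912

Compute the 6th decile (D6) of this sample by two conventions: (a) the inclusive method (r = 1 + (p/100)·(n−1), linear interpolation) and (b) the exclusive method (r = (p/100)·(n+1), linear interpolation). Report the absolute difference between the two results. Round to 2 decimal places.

2.80

n = 17.
(a) r = 10.6; between ranks 10 (483) and 11 (497): 491.4.
(b) r = 10.8; between ranks 10 (483) and 11 (497): 494.2.
|491.4 − 494.2| = 2.8.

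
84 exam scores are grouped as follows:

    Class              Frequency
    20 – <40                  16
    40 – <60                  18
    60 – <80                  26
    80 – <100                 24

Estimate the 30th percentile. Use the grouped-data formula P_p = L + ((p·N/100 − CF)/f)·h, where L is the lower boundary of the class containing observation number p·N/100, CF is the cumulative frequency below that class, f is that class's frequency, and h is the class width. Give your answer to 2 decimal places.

N = 84; target position k = 30/100 · 84 = 25.2.
Cumulative frequencies: 16, 34, 60, 84.
Observation 25.2 falls in the class 40 – <60.
L = 40, CF = 16, f = 18, h = 20.
P30 = 40 + ((25.2 − 16)/18)·20 = 40 + 10.2222 = 50.2222.

50.22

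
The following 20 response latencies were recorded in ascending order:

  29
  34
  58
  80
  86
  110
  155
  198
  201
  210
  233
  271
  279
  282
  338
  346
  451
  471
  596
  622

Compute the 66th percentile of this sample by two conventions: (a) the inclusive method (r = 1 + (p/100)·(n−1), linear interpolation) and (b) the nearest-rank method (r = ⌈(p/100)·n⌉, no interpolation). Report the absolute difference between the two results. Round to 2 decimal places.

1.38

n = 20.
(a) r = 13.54; between ranks 13 (279) and 14 (282): 280.62.
(b) the nearest-rank method: rank 14 → 282.
|280.62 − 282| = 1.38.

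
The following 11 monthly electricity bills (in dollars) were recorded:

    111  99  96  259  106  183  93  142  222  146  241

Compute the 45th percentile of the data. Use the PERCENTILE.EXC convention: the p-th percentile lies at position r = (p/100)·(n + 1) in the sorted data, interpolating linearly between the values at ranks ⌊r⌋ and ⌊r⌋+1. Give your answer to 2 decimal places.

123.40

Sorted: 93, 96, 99, 106, 111, 142, 146, 183, 222, 241, 259.
n = 11.
r = (45/100)·(11 + 1) = 5.4.
Rank 5 is 111 and rank 6 is 142.
Interpolate: 111 + 0.4·(142 − 111) = 111 + 0.4·31 = 123.4.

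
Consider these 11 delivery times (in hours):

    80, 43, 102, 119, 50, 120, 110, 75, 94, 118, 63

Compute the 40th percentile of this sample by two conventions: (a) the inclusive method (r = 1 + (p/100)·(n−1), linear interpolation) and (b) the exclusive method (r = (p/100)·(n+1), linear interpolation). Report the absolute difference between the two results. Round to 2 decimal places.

1.00

Sorted: 43, 50, 63, 75, 80, 94, 102, 110, 118, 119, 120.
n = 11.
(a) r = 5 → value at rank 5 = 80.
(b) r = 4.8; between ranks 4 (75) and 5 (80): 79.
|80 − 79| = 1.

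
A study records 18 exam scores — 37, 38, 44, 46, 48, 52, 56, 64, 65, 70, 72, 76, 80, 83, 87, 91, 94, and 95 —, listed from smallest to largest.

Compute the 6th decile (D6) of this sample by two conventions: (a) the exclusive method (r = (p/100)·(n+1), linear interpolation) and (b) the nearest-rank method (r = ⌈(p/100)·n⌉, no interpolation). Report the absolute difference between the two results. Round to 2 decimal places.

n = 18.
(a) r = 11.4; between ranks 11 (72) and 12 (76): 73.6.
(b) the nearest-rank method: rank 11 → 72.
|73.6 − 72| = 1.6.

1.60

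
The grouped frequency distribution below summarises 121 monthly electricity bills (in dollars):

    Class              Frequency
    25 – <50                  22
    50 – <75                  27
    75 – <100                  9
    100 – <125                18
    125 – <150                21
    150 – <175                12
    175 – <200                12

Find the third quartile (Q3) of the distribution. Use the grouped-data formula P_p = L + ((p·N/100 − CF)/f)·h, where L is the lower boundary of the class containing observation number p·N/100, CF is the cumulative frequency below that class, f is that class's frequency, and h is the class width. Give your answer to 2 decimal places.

N = 121; target position k = 75/100 · 121 = 90.75.
Cumulative frequencies: 22, 49, 58, 76, 97, 109, 121.
Observation 90.75 falls in the class 125 – <150.
L = 125, CF = 76, f = 21, h = 25.
P75 = 125 + ((90.75 − 76)/21)·25 = 125 + 17.5595 = 142.56.

142.56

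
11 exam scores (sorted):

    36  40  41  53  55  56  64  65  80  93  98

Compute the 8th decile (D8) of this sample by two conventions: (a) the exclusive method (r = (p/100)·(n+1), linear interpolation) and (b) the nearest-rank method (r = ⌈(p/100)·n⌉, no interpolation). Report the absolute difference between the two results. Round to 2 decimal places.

7.80

n = 11.
(a) r = 9.6; between ranks 9 (80) and 10 (93): 87.8.
(b) the nearest-rank method: rank 9 → 80.
|87.8 − 80| = 7.8.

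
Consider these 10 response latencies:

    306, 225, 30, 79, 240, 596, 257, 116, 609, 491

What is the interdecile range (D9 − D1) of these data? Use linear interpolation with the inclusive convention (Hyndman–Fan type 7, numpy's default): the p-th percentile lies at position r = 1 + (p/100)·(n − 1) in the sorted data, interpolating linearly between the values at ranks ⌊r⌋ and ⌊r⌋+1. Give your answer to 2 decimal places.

Sorted: 30, 79, 116, 225, 240, 257, 306, 491, 596, 609.
n = 10.
P10: r = 1.9; ranks 1–2 are 30, 79; interpolating gives 74.1.
P90: r = 9.1; ranks 9–10 are 596, 609; interpolating gives 597.3.
Difference: 597.3 − 74.1 = 523.2.

523.20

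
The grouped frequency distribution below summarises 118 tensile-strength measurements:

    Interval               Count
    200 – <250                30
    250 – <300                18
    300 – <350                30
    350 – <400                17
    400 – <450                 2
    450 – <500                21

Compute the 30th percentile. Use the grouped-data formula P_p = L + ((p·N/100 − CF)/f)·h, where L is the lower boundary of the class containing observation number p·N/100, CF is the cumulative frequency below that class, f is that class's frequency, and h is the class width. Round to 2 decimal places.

265.00

N = 118; target position k = 30/100 · 118 = 35.4.
Cumulative frequencies: 30, 48, 78, 95, 97, 118.
Observation 35.4 falls in the class 250 – <300.
L = 250, CF = 30, f = 18, h = 50.
P30 = 250 + ((35.4 − 30)/18)·50 = 250 + 15 = 265.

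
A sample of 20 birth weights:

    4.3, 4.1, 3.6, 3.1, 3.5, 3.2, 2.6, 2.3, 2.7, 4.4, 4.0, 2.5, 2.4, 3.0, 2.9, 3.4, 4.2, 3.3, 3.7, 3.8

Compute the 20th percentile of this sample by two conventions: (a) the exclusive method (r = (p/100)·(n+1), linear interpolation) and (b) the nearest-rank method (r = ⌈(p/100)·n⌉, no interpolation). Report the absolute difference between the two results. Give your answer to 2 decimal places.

0.02

Sorted: 2.3, 2.4, 2.5, 2.6, 2.7, 2.9, 3.0, 3.1, 3.2, 3.3, 3.4, 3.5, 3.6, 3.7, 3.8, 4.0, 4.1, 4.2, 4.3, 4.4.
n = 20.
(a) r = 4.2; between ranks 4 (2.6) and 5 (2.7): 2.62.
(b) the nearest-rank method: rank 4 → 2.6.
|2.62 − 2.6| = 0.02.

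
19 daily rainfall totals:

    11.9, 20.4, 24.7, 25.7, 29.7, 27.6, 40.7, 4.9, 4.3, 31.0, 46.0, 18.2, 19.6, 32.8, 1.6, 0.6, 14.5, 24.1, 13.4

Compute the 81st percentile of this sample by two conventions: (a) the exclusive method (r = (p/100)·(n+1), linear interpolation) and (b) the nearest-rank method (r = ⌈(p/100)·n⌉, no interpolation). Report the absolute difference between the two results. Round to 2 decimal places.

Sorted: 0.6, 1.6, 4.3, 4.9, 11.9, 13.4, 14.5, 18.2, 19.6, 20.4, 24.1, 24.7, 25.7, 27.6, 29.7, 31.0, 32.8, 40.7, 46.0.
n = 19.
(a) r = 16.2; between ranks 16 (31.0) and 17 (32.8): 31.36.
(b) the nearest-rank method: rank 16 → 31.
|31.36 − 31| = 0.36.

0.36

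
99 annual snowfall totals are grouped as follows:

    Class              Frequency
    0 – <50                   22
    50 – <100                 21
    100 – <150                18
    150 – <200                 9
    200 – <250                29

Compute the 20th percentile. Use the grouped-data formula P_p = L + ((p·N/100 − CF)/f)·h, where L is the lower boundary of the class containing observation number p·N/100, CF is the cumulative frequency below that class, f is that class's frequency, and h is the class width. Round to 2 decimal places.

N = 99; target position k = 20/100 · 99 = 19.8.
Cumulative frequencies: 22, 43, 61, 70, 99.
Observation 19.8 falls in the class 0 – <50.
L = 0, CF = 0, f = 22, h = 50.
P20 = 0 + ((19.8 − 0)/22)·50 = 0 + 45 = 45.

45.00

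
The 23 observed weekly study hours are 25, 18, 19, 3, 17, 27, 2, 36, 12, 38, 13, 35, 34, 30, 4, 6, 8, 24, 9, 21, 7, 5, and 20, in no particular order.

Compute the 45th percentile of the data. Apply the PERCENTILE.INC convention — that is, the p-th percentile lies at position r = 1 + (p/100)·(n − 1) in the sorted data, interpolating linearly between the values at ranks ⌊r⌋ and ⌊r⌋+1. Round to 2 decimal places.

Sorted: 2, 3, 4, 5, 6, 7, 8, 9, 12, 13, 17, 18, 19, 20, 21, 24, 25, 27, 30, 34, 35, 36, 38.
n = 23.
r = 1 + (45/100)·(23 − 1) = 1 + 9.9 = 10.9.
Rank 10 is 13 and rank 11 is 17.
Interpolate: 13 + 0.9·(17 − 13) = 13 + 0.9·4 = 16.6.

16.60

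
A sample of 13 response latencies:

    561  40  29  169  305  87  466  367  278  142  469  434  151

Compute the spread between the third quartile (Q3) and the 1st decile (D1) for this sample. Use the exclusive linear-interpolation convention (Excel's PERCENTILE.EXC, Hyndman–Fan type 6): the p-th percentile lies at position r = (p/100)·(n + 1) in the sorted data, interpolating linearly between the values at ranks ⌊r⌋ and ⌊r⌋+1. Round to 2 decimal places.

Sorted: 29, 40, 87, 142, 151, 169, 278, 305, 367, 434, 466, 469, 561.
n = 13.
P10: r = 1.4; ranks 1–2 are 29, 40; interpolating gives 33.4.
P75: r = 10.5; ranks 10–11 are 434, 466; interpolating gives 450.
Difference: 450 − 33.4 = 416.6.

416.60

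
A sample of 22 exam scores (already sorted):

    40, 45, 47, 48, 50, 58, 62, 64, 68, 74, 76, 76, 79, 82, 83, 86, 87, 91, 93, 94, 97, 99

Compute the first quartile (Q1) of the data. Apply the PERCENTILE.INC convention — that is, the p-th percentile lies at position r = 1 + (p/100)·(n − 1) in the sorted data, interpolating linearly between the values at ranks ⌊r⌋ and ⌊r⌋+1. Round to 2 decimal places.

59.00

n = 22.
r = 1 + (25/100)·(22 − 1) = 1 + 5.25 = 6.25.
Rank 6 is 58 and rank 7 is 62.
Interpolate: 58 + 0.25·(62 − 58) = 58 + 0.25·4 = 59.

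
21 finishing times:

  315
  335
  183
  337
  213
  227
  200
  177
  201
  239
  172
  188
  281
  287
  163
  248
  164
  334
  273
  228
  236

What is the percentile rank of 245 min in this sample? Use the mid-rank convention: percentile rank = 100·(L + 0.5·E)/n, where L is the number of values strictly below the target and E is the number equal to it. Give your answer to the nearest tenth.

61.9

Sorted: 163, 164, 172, 177, 183, 188, 200, 201, 213, 227, 228, 236, 239, 248, 273, 281, 287, 315, 334, 335, 337.
Count below 245: L = 13; count equal: E = 0; n = 21.
Percentile rank = 100·(13 + 0.5·0)/21 = 100·13/21 = 61.9.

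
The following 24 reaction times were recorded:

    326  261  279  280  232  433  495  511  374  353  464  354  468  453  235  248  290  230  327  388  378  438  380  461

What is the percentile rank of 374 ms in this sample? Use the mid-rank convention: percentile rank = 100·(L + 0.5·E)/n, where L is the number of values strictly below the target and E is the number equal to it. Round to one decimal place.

52.1

Sorted: 230, 232, 235, 248, 261, 279, 280, 290, 326, 327, 353, 354, 374, 378, 380, 388, 433, 438, 453, 461, 464, 468, 495, 511.
Count below 374: L = 12; count equal: E = 1; n = 24.
Percentile rank = 100·(12 + 0.5·1)/24 = 100·12.5/24 = 52.08.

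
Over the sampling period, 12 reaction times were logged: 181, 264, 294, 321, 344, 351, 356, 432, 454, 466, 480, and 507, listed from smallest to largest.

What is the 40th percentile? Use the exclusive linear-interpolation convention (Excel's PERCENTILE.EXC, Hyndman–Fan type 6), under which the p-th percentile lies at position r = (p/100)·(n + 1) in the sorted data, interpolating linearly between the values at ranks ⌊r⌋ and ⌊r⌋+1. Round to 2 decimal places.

345.40

n = 12.
r = (40/100)·(12 + 1) = 5.2.
Rank 5 is 344 and rank 6 is 351.
Interpolate: 344 + 0.2·(351 − 344) = 344 + 0.2·7 = 345.4.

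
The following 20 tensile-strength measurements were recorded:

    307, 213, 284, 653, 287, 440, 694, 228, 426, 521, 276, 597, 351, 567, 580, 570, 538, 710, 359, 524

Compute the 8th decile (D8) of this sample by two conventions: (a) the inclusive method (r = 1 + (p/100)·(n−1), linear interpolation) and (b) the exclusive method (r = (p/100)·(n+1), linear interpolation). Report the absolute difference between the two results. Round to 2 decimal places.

10.20

Sorted: 213, 228, 276, 284, 287, 307, 351, 359, 426, 440, 521, 524, 538, 567, 570, 580, 597, 653, 694, 710.
n = 20.
(a) r = 16.2; between ranks 16 (580) and 17 (597): 583.4.
(b) r = 16.8; between ranks 16 (580) and 17 (597): 593.6.
|583.4 − 593.6| = 10.2.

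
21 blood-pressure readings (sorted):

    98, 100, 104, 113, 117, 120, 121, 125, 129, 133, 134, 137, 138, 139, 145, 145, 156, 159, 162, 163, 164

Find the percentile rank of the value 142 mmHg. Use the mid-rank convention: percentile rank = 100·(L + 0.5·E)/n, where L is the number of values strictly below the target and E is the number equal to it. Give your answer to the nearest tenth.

66.7

Count below 142: L = 14; count equal: E = 0; n = 21.
Percentile rank = 100·(14 + 0.5·0)/21 = 100·14/21 = 66.67.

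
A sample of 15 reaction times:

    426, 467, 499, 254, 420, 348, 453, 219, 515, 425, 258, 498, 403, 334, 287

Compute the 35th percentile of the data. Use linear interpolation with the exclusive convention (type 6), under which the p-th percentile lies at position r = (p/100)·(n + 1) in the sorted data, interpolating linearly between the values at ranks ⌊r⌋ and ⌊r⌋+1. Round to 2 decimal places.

342.40

Sorted: 219, 254, 258, 287, 334, 348, 403, 420, 425, 426, 453, 467, 498, 499, 515.
n = 15.
r = (35/100)·(15 + 1) = 5.6.
Rank 5 is 334 and rank 6 is 348.
Interpolate: 334 + 0.6·(348 − 334) = 334 + 0.6·14 = 342.4.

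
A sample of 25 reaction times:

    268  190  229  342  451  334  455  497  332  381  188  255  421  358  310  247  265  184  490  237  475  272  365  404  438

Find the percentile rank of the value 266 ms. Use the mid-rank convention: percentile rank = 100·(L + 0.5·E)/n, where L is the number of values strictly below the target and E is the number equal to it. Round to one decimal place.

32.0

Sorted: 184, 188, 190, 229, 237, 247, 255, 265, 268, 272, 310, 332, 334, 342, 358, 365, 381, 404, 421, 438, 451, 455, 475, 490, 497.
Count below 266: L = 8; count equal: E = 0; n = 25.
Percentile rank = 100·(8 + 0.5·0)/25 = 100·8/25 = 32.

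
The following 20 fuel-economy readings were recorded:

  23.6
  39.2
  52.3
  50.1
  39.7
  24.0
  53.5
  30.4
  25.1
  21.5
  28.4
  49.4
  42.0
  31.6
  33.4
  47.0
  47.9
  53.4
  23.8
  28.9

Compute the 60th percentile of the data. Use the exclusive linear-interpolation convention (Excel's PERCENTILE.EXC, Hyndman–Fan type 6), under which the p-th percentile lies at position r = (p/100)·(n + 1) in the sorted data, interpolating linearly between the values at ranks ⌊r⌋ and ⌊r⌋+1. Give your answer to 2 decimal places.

41.08

Sorted: 21.5, 23.6, 23.8, 24.0, 25.1, 28.4, 28.9, 30.4, 31.6, 33.4, 39.2, 39.7, 42.0, 47.0, 47.9, 49.4, 50.1, 52.3, 53.4, 53.5.
n = 20.
r = (60/100)·(20 + 1) = 12.6.
Rank 12 is 39.7 and rank 13 is 42.0.
Interpolate: 39.7 + 0.6·(42.0 − 39.7) = 39.7 + 0.6·2.3 = 41.08.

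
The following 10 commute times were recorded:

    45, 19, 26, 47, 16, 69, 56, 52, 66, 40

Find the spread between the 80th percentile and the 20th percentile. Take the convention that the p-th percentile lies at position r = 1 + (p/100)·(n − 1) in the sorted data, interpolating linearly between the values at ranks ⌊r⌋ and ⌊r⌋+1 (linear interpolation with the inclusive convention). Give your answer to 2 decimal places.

Sorted: 16, 19, 26, 40, 45, 47, 52, 56, 66, 69.
n = 10.
P20: r = 2.8; ranks 2–3 are 19, 26; interpolating gives 24.6.
P80: r = 8.2; ranks 8–9 are 56, 66; interpolating gives 58.
Difference: 58 − 24.6 = 33.4.

33.40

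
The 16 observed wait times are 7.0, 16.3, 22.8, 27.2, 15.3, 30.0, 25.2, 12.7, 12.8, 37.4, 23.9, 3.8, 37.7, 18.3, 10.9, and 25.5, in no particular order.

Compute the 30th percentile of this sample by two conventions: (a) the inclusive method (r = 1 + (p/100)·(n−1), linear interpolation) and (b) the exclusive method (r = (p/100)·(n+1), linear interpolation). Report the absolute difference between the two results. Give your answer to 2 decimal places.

Sorted: 3.8, 7.0, 10.9, 12.7, 12.8, 15.3, 16.3, 18.3, 22.8, 23.9, 25.2, 25.5, 27.2, 30.0, 37.4, 37.7.
n = 16.
(a) r = 5.5; between ranks 5 (12.8) and 6 (15.3): 14.05.
(b) r = 5.1; between ranks 5 (12.8) and 6 (15.3): 13.05.
|14.05 − 13.05| = 1.

1.00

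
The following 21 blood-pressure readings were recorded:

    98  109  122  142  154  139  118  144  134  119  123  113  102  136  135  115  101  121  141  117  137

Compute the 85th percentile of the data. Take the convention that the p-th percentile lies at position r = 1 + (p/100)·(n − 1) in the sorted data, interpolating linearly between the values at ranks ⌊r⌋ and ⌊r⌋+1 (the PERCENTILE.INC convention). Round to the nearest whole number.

Sorted: 98, 101, 102, 109, 113, 115, 117, 118, 119, 121, 122, 123, 134, 135, 136, 137, 139, 141, 142, 144, 154.
n = 21.
r = 1 + (85/100)·(21 − 1) = 1 + 17 = 18.
r is an integer, so P85 is the value at rank 18: 141.

141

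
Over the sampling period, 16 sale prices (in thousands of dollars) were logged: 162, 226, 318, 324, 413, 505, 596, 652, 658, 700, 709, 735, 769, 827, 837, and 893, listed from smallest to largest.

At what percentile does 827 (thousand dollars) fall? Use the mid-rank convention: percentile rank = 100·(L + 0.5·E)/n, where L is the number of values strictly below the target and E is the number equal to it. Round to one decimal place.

84.4

Count below 827: L = 13; count equal: E = 1; n = 16.
Percentile rank = 100·(13 + 0.5·1)/16 = 100·13.5/16 = 84.38.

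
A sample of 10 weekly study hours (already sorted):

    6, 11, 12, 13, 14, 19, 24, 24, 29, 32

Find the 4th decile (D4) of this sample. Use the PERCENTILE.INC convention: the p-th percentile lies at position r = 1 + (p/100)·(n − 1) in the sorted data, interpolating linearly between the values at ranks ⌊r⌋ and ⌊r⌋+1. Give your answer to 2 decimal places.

13.60

n = 10.
r = 1 + (40/100)·(10 − 1) = 1 + 3.6 = 4.6.
Rank 4 is 13 and rank 5 is 14.
Interpolate: 13 + 0.6·(14 − 13) = 13 + 0.6·1 = 13.6.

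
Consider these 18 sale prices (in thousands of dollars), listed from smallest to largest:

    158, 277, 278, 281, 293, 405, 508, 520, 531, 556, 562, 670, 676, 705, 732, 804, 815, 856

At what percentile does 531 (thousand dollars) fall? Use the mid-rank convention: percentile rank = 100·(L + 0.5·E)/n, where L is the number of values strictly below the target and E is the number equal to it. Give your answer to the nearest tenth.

47.2

Count below 531: L = 8; count equal: E = 1; n = 18.
Percentile rank = 100·(8 + 0.5·1)/18 = 100·8.5/18 = 47.22.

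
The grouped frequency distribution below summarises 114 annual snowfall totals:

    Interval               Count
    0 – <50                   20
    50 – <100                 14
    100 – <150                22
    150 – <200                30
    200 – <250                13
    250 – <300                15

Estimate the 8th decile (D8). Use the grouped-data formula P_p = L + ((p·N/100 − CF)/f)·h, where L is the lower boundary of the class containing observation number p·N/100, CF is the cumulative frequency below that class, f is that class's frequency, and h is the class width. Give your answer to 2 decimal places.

N = 114; target position k = 80/100 · 114 = 91.2.
Cumulative frequencies: 20, 34, 56, 86, 99, 114.
Observation 91.2 falls in the class 200 – <250.
L = 200, CF = 86, f = 13, h = 50.
P80 = 200 + ((91.2 − 86)/13)·50 = 200 + 20 = 220.

220.00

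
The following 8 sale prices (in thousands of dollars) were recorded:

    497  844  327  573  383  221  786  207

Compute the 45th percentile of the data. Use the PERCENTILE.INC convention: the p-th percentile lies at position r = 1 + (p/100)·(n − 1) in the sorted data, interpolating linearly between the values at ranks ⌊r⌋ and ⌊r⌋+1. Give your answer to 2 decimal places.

400.10

Sorted: 207, 221, 327, 383, 497, 573, 786, 844.
n = 8.
r = 1 + (45/100)·(8 − 1) = 1 + 3.15 = 4.15.
Rank 4 is 383 and rank 5 is 497.
Interpolate: 383 + 0.15·(497 − 383) = 383 + 0.15·114 = 400.1.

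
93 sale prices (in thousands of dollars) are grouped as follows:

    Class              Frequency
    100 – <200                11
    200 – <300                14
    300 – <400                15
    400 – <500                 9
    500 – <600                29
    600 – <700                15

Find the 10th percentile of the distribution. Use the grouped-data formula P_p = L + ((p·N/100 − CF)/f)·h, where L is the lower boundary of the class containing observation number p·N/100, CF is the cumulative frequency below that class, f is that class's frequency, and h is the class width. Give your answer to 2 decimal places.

N = 93; target position k = 10/100 · 93 = 9.3.
Cumulative frequencies: 11, 25, 40, 49, 78, 93.
Observation 9.3 falls in the class 100 – <200.
L = 100, CF = 0, f = 11, h = 100.
P10 = 100 + ((9.3 − 0)/11)·100 = 100 + 84.5455 = 184.545.

184.55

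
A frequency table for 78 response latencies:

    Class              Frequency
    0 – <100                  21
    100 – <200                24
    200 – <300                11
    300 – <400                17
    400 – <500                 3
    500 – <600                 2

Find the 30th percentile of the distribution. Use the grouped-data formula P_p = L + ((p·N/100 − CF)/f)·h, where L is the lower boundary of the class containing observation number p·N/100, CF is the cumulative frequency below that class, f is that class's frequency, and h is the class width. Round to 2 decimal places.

110.00

N = 78; target position k = 30/100 · 78 = 23.4.
Cumulative frequencies: 21, 45, 56, 73, 76, 78.
Observation 23.4 falls in the class 100 – <200.
L = 100, CF = 21, f = 24, h = 100.
P30 = 100 + ((23.4 − 21)/24)·100 = 100 + 10 = 110.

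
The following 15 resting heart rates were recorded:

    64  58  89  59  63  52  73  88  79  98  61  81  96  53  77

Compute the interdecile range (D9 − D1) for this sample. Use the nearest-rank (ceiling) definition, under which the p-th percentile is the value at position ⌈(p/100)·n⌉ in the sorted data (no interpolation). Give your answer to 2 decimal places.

43.00

Sorted: 52, 53, 58, 59, 61, 63, 64, 73, 77, 79, 81, 88, 89, 96, 98.
n = 15.
P10: rank ⌈10/100·15⌉ = 2 → 53.
P90: rank ⌈90/100·15⌉ = 14 → 96.
Difference: 96 − 53 = 43.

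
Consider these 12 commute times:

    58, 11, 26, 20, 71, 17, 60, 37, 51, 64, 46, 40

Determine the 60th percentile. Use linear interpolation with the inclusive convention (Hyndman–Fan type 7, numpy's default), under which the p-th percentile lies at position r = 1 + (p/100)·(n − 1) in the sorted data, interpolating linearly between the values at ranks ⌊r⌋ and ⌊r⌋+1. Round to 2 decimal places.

49.00

Sorted: 11, 17, 20, 26, 37, 40, 46, 51, 58, 60, 64, 71.
n = 12.
r = 1 + (60/100)·(12 − 1) = 1 + 6.6 = 7.6.
Rank 7 is 46 and rank 8 is 51.
Interpolate: 46 + 0.6·(51 − 46) = 46 + 0.6·5 = 49.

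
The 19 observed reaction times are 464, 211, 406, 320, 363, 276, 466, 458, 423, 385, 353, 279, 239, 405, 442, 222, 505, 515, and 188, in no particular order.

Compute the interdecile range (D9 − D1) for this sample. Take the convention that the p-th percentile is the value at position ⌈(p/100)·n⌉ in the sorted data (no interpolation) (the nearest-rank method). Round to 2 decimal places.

294.00

Sorted: 188, 211, 222, 239, 276, 279, 320, 353, 363, 385, 405, 406, 423, 442, 458, 464, 466, 505, 515.
n = 19.
P10: rank ⌈10/100·19⌉ = 2 → 211.
P90: rank ⌈90/100·19⌉ = 18 → 505.
Difference: 505 − 211 = 294.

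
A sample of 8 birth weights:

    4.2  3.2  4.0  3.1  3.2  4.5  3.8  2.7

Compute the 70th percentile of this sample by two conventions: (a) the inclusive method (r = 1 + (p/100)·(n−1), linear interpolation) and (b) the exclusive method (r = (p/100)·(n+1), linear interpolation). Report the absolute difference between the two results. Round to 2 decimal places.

Sorted: 2.7, 3.1, 3.2, 3.2, 3.8, 4.0, 4.2, 4.5.
n = 8.
(a) r = 5.9; between ranks 5 (3.8) and 6 (4.0): 3.98.
(b) r = 6.3; between ranks 6 (4.0) and 7 (4.2): 4.06.
|3.98 − 4.06| = 0.08.

0.08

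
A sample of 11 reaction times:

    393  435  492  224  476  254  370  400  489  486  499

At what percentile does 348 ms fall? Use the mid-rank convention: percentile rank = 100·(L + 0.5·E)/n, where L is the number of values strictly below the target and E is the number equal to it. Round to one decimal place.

18.2

Sorted: 224, 254, 370, 393, 400, 435, 476, 486, 489, 492, 499.
Count below 348: L = 2; count equal: E = 0; n = 11.
Percentile rank = 100·(2 + 0.5·0)/11 = 100·2/11 = 18.18.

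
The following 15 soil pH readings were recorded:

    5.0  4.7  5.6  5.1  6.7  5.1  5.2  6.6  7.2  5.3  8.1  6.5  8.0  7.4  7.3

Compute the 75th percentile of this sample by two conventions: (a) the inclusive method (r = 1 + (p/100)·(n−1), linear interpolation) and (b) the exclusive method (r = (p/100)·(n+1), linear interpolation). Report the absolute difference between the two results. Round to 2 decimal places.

Sorted: 4.7, 5.0, 5.1, 5.1, 5.2, 5.3, 5.6, 6.5, 6.6, 6.7, 7.2, 7.3, 7.4, 8.0, 8.1.
n = 15.
(a) r = 11.5; between ranks 11 (7.2) and 12 (7.3): 7.25.
(b) r = 12 → value at rank 12 = 7.3.
|7.25 − 7.3| = 0.05.

0.05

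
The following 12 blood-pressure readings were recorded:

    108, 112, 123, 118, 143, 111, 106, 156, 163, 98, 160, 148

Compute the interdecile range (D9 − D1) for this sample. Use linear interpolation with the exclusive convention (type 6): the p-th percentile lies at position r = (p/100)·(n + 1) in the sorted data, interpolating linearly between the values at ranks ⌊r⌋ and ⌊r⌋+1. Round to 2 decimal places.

61.70

Sorted: 98, 106, 108, 111, 112, 118, 123, 143, 148, 156, 160, 163.
n = 12.
P10: r = 1.3; ranks 1–2 are 98, 106; interpolating gives 100.4.
P90: r = 11.7; ranks 11–12 are 160, 163; interpolating gives 162.1.
Difference: 162.1 − 100.4 = 61.7.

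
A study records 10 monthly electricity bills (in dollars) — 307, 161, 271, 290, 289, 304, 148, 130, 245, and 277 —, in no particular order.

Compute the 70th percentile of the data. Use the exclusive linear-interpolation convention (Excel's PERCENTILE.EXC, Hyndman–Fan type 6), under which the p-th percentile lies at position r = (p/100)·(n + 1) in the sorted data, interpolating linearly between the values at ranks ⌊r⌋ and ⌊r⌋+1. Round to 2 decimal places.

Sorted: 130, 148, 161, 245, 271, 277, 289, 290, 304, 307.
n = 10.
r = (70/100)·(10 + 1) = 7.7.
Rank 7 is 289 and rank 8 is 290.
Interpolate: 289 + 0.7·(290 − 289) = 289 + 0.7·1 = 289.7.

289.70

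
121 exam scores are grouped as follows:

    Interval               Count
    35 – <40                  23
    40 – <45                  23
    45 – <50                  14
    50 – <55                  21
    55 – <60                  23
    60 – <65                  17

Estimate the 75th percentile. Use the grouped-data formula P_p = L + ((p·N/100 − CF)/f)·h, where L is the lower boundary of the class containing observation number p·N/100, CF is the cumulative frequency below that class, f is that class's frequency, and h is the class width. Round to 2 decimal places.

57.12

N = 121; target position k = 75/100 · 121 = 90.75.
Cumulative frequencies: 23, 46, 60, 81, 104, 121.
Observation 90.75 falls in the class 55 – <60.
L = 55, CF = 81, f = 23, h = 5.
P75 = 55 + ((90.75 − 81)/23)·5 = 55 + 2.11957 = 57.1196.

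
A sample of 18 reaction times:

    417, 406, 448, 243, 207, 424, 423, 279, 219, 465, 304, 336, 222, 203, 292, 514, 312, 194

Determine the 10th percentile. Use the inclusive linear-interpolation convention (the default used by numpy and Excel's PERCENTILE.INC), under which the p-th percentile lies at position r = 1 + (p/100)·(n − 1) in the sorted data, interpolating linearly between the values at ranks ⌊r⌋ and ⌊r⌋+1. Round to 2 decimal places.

205.80

Sorted: 194, 203, 207, 219, 222, 243, 279, 292, 304, 312, 336, 406, 417, 423, 424, 448, 465, 514.
n = 18.
r = 1 + (10/100)·(18 − 1) = 1 + 1.7 = 2.7.
Rank 2 is 203 and rank 3 is 207.
Interpolate: 203 + 0.7·(207 − 203) = 203 + 0.7·4 = 205.8.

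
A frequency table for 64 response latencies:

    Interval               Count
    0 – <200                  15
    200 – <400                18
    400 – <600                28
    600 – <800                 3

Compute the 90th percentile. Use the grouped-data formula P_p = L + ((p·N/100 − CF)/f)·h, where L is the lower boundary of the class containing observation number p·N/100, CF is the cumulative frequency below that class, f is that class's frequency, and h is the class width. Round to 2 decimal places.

575.71

N = 64; target position k = 90/100 · 64 = 57.6.
Cumulative frequencies: 15, 33, 61, 64.
Observation 57.6 falls in the class 400 – <600.
L = 400, CF = 33, f = 28, h = 200.
P90 = 400 + ((57.6 − 33)/28)·200 = 400 + 175.714 = 575.714.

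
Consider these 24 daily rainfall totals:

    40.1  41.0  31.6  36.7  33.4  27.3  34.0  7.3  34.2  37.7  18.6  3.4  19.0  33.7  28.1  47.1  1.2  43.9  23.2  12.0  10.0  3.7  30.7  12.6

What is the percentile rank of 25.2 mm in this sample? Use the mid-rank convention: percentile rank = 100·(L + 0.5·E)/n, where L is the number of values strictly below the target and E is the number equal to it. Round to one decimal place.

41.7

Sorted: 1.2, 3.4, 3.7, 7.3, 10.0, 12.0, 12.6, 18.6, 19.0, 23.2, 27.3, 28.1, 30.7, 31.6, 33.4, 33.7, 34.0, 34.2, 36.7, 37.7, 40.1, 41.0, 43.9, 47.1.
Count below 25.2: L = 10; count equal: E = 0; n = 24.
Percentile rank = 100·(10 + 0.5·0)/24 = 100·10/24 = 41.67.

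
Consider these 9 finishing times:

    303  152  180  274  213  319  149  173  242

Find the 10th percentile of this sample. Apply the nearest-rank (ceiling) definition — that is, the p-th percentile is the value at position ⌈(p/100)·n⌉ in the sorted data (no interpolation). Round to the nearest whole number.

149

Sorted: 149, 152, 173, 180, 213, 242, 274, 303, 319.
n = 9.
Position = ⌈10/100 · 9⌉ = ⌈0.9⌉ = 1.
The value at rank 1 is 149.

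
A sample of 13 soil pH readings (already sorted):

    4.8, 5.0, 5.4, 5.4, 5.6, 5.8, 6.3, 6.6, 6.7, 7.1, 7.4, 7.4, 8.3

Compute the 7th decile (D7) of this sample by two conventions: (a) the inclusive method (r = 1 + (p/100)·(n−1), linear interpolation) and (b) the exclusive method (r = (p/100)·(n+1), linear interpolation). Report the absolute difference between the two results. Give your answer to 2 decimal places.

0.16

n = 13.
(a) r = 9.4; between ranks 9 (6.7) and 10 (7.1): 6.86.
(b) r = 9.8; between ranks 9 (6.7) and 10 (7.1): 7.02.
|6.86 − 7.02| = 0.16.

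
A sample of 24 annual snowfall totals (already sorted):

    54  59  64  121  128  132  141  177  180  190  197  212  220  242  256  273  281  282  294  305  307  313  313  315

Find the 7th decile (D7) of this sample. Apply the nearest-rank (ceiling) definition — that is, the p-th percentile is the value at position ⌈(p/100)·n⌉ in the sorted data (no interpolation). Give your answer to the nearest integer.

n = 24.
Position = ⌈70/100 · 24⌉ = ⌈16.8⌉ = 17.
The value at rank 17 is 281.

281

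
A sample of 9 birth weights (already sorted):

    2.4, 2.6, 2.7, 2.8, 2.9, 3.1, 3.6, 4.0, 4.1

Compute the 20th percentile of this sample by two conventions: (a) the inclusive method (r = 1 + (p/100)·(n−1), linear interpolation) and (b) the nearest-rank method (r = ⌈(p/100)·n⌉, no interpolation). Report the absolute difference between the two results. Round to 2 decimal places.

0.06

n = 9.
(a) r = 2.6; between ranks 2 (2.6) and 3 (2.7): 2.66.
(b) the nearest-rank method: rank 2 → 2.6.
|2.66 − 2.6| = 0.06.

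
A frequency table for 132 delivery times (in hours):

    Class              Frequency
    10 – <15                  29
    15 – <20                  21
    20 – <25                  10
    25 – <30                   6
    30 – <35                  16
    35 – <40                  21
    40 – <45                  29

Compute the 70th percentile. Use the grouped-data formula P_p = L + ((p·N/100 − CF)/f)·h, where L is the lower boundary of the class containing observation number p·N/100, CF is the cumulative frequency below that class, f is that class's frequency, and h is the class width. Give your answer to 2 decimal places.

37.48

N = 132; target position k = 70/100 · 132 = 92.4.
Cumulative frequencies: 29, 50, 60, 66, 82, 103, 132.
Observation 92.4 falls in the class 35 – <40.
L = 35, CF = 82, f = 21, h = 5.
P70 = 35 + ((92.4 − 82)/21)·5 = 35 + 2.47619 = 37.4762.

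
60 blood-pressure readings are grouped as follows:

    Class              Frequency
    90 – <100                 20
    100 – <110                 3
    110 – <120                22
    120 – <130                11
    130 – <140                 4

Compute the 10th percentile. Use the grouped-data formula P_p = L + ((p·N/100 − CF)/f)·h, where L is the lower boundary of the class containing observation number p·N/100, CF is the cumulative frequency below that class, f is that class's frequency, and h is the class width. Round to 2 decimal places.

N = 60; target position k = 10/100 · 60 = 6.
Cumulative frequencies: 20, 23, 45, 56, 60.
Observation 6 falls in the class 90 – <100.
L = 90, CF = 0, f = 20, h = 10.
P10 = 90 + ((6 − 0)/20)·10 = 90 + 3 = 93.

93.00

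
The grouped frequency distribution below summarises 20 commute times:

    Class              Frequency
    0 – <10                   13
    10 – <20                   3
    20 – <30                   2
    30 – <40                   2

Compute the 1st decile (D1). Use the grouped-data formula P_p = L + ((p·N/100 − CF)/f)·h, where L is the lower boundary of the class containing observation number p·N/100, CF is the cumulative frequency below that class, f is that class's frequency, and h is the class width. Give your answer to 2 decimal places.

1.54

N = 20; target position k = 10/100 · 20 = 2.
Cumulative frequencies: 13, 16, 18, 20.
Observation 2 falls in the class 0 – <10.
L = 0, CF = 0, f = 13, h = 10.
P10 = 0 + ((2 − 0)/13)·10 = 0 + 1.53846 = 1.53846.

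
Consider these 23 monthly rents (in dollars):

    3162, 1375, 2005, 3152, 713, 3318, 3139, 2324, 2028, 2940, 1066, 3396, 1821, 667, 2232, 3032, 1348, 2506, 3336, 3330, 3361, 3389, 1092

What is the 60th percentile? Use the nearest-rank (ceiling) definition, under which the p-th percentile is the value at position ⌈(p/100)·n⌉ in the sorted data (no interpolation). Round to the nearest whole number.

3032

Sorted: 667, 713, 1066, 1092, 1348, 1375, 1821, 2005, 2028, 2232, 2324, 2506, 2940, 3032, 3139, 3152, 3162, 3318, 3330, 3336, 3361, 3389, 3396.
n = 23.
Position = ⌈60/100 · 23⌉ = ⌈13.8⌉ = 14.
The value at rank 14 is 3032.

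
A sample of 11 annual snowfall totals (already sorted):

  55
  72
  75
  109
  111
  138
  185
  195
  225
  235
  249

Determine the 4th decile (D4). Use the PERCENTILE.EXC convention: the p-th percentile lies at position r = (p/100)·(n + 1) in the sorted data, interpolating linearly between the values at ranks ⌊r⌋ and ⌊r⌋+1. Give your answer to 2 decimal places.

110.60

n = 11.
r = (40/100)·(11 + 1) = 4.8.
Rank 4 is 109 and rank 5 is 111.
Interpolate: 109 + 0.8·(111 − 109) = 109 + 0.8·2 = 110.6.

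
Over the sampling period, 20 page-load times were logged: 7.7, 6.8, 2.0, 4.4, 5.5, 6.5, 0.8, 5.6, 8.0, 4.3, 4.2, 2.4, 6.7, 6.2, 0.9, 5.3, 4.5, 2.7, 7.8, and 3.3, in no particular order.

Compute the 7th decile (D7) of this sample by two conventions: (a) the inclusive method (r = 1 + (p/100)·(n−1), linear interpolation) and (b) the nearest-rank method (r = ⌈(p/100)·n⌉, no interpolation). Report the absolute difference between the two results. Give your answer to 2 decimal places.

0.09

Sorted: 0.8, 0.9, 2.0, 2.4, 2.7, 3.3, 4.2, 4.3, 4.4, 4.5, 5.3, 5.5, 5.6, 6.2, 6.5, 6.7, 6.8, 7.7, 7.8, 8.0.
n = 20.
(a) r = 14.3; between ranks 14 (6.2) and 15 (6.5): 6.29.
(b) the nearest-rank method: rank 14 → 6.2.
|6.29 − 6.2| = 0.09.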